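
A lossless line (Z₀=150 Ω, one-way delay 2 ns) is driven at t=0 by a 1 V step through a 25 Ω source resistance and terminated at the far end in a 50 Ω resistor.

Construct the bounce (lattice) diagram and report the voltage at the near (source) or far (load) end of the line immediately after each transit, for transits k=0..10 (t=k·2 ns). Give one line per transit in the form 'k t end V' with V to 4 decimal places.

0 0 source 0.8571
1 2 load 0.4286
2 4 source 0.7347
3 6 load 0.5816
4 8 source 0.6910
5 10 load 0.6363
6 12 source 0.6753
7 14 load 0.6558
8 16 source 0.6698
9 18 load 0.6628
10 20 source 0.6678

Γ_L=-0.500000, Γ_S=-0.714286; launch V₁=1·150/175=0.857143
k=0 src: V=0.8571
k=1 load: inc=0.857143, refl=0.857143·-0.500000=-0.4286; V=0.000000+0.857143+-0.428571=0.4286
k=2 src: inc=-0.428571, refl=-0.428571·-0.714286=0.3061; V=0.857143+-0.428571+0.306122=0.7347
k=3 load: inc=0.306122, refl=0.306122·-0.500000=-0.1531; V=0.428571+0.306122+-0.153061=0.5816
k=4 src: inc=-0.153061, refl=-0.153061·-0.714286=0.1093; V=0.734694+-0.153061+0.109329=0.6910
k=5 load: inc=0.109329, refl=0.109329·-0.500000=-0.0547; V=0.581633+0.109329+-0.054665=0.6363
k=6 src: inc=-0.054665, refl=-0.054665·-0.714286=0.0390; V=0.690962+-0.054665+0.039046=0.6753
k=7 load: inc=0.039046, refl=0.039046·-0.500000=-0.0195; V=0.636297+0.039046+-0.019523=0.6558
k=8 src: inc=-0.019523, refl=-0.019523·-0.714286=0.0139; V=0.675344+-0.019523+0.013945=0.6698
k=9 load: inc=0.013945, refl=0.013945·-0.500000=-0.0070; V=0.655820+0.013945+-0.006973=0.6628
k=10 src: inc=-0.006973, refl=-0.006973·-0.714286=0.0050; V=0.669766+-0.006973+0.004980=0.6678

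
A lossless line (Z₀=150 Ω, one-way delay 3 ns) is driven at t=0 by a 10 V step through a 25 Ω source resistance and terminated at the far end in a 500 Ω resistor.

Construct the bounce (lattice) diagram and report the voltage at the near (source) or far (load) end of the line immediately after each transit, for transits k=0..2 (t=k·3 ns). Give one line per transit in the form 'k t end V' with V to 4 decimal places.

Γ_L=0.538462, Γ_S=-0.714286; launch V₁=10·150/175=8.571429
k=0 src: V=8.5714
k=1 load: inc=8.571429, refl=8.571429·0.538462=4.6154; V=0.000000+8.571429+4.615385=13.1868
k=2 src: inc=4.615385, refl=4.615385·-0.714286=-3.2967; V=8.571429+4.615385+-3.296703=9.8901

0 0 source 8.5714
1 3 load 13.1868
2 6 source 9.8901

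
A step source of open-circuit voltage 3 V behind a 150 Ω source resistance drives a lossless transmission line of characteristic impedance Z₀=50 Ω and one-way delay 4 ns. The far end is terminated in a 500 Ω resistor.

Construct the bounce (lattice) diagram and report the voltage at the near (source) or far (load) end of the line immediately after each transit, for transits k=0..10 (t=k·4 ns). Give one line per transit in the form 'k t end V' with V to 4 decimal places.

Γ_L=0.818182, Γ_S=0.500000; launch V₁=3·50/200=0.750000
k=0 src: V=0.7500
k=1 load: inc=0.750000, refl=0.750000·0.818182=0.6136; V=0.000000+0.750000+0.613636=1.3636
k=2 src: inc=0.613636, refl=0.613636·0.500000=0.3068; V=0.750000+0.613636+0.306818=1.6705
k=3 load: inc=0.306818, refl=0.306818·0.818182=0.2510; V=1.363636+0.306818+0.251033=1.9215
k=4 src: inc=0.251033, refl=0.251033·0.500000=0.1255; V=1.670455+0.251033+0.125517=2.0470
k=5 load: inc=0.125517, refl=0.125517·0.818182=0.1027; V=1.921488+0.125517+0.102695=2.1497
k=6 src: inc=0.102695, refl=0.102695·0.500000=0.0513; V=2.047004+0.102695+0.051348=2.2010
k=7 load: inc=0.051348, refl=0.051348·0.818182=0.0420; V=2.149699+0.051348+0.042012=2.2431
k=8 src: inc=0.042012, refl=0.042012·0.500000=0.0210; V=2.201047+0.042012+0.021006=2.2641
k=9 load: inc=0.021006, refl=0.021006·0.818182=0.0172; V=2.243059+0.021006+0.017187=2.2813
k=10 src: inc=0.017187, refl=0.017187·0.500000=0.0086; V=2.264065+0.017187+0.008593=2.2898

0 0 source 0.7500
1 4 load 1.3636
2 8 source 1.6705
3 12 load 1.9215
4 16 source 2.0470
5 20 load 2.1497
6 24 source 2.2010
7 28 load 2.2431
8 32 source 2.2641
9 36 load 2.2813
10 40 source 2.2898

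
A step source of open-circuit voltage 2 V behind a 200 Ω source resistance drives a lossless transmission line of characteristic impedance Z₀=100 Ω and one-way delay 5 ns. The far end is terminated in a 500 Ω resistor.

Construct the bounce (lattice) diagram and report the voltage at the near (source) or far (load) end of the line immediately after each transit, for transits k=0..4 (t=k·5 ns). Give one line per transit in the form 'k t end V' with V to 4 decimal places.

Γ_L=0.666667, Γ_S=0.333333; launch V₁=2·100/300=0.666667
k=0 src: V=0.6667
k=1 load: inc=0.666667, refl=0.666667·0.666667=0.4444; V=0.000000+0.666667+0.444444=1.1111
k=2 src: inc=0.444444, refl=0.444444·0.333333=0.1481; V=0.666667+0.444444+0.148148=1.2593
k=3 load: inc=0.148148, refl=0.148148·0.666667=0.0988; V=1.111111+0.148148+0.098765=1.3580
k=4 src: inc=0.098765, refl=0.098765·0.333333=0.0329; V=1.259259+0.098765+0.032922=1.3909

0 0 source 0.6667
1 5 load 1.1111
2 10 source 1.2593
3 15 load 1.3580
4 20 source 1.3909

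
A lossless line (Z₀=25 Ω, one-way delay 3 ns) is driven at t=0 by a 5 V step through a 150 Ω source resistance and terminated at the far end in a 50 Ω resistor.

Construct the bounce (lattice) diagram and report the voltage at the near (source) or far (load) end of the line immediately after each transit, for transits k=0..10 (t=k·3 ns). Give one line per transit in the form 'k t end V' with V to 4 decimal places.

0 0 source 0.7143
1 3 load 0.9524
2 6 source 1.1224
3 9 load 1.1791
4 12 source 1.2196
5 15 load 1.2331
6 18 source 1.2428
7 21 load 1.2460
8 24 source 1.2483
9 27 load 1.2490
10 30 source 1.2496

Γ_L=0.333333, Γ_S=0.714286; launch V₁=5·25/175=0.714286
k=0 src: V=0.7143
k=1 load: inc=0.714286, refl=0.714286·0.333333=0.2381; V=0.000000+0.714286+0.238095=0.9524
k=2 src: inc=0.238095, refl=0.238095·0.714286=0.1701; V=0.714286+0.238095+0.170068=1.1224
k=3 load: inc=0.170068, refl=0.170068·0.333333=0.0567; V=0.952381+0.170068+0.056689=1.1791
k=4 src: inc=0.056689, refl=0.056689·0.714286=0.0405; V=1.122449+0.056689+0.040492=1.2196
k=5 load: inc=0.040492, refl=0.040492·0.333333=0.0135; V=1.179138+0.040492+0.013497=1.2331
k=6 src: inc=0.013497, refl=0.013497·0.714286=0.0096; V=1.219631+0.013497+0.009641=1.2428
k=7 load: inc=0.009641, refl=0.009641·0.333333=0.0032; V=1.233128+0.009641+0.003214=1.2460
k=8 src: inc=0.003214, refl=0.003214·0.714286=0.0023; V=1.242769+0.003214+0.002295=1.2483
k=9 load: inc=0.002295, refl=0.002295·0.333333=0.0008; V=1.245983+0.002295+0.000765=1.2490
k=10 src: inc=0.000765, refl=0.000765·0.714286=0.0005; V=1.248278+0.000765+0.000547=1.2496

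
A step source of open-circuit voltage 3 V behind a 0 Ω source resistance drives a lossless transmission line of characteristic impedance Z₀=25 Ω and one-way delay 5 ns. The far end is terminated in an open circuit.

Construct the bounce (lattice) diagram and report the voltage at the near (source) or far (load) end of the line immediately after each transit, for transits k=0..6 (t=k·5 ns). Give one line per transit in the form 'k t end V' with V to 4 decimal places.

0 0 source 3.0000
1 5 load 6.0000
2 10 source 3.0000
3 15 load 0.0000
4 20 source 3.0000
5 25 load 6.0000
6 30 source 3.0000

Γ_L=1.000000, Γ_S=-1.000000; launch V₁=3·25/25=3.000000
k=0 src: V=3.0000
k=1 load: inc=3.000000, refl=3.000000·1.000000=3.0000; V=0.000000+3.000000+3.000000=6.0000
k=2 src: inc=3.000000, refl=3.000000·-1.000000=-3.0000; V=3.000000+3.000000+-3.000000=3.0000
k=3 load: inc=-3.000000, refl=-3.000000·1.000000=-3.0000; V=6.000000+-3.000000+-3.000000=0.0000
k=4 src: inc=-3.000000, refl=-3.000000·-1.000000=3.0000; V=3.000000+-3.000000+3.000000=3.0000
k=5 load: inc=3.000000, refl=3.000000·1.000000=3.0000; V=0.000000+3.000000+3.000000=6.0000
k=6 src: inc=3.000000, refl=3.000000·-1.000000=-3.0000; V=3.000000+3.000000+-3.000000=3.0000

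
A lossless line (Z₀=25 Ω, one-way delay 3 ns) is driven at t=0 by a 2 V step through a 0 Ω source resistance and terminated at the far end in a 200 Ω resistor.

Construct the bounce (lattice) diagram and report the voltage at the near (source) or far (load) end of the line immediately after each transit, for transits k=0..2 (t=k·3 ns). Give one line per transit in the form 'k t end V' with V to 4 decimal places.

0 0 source 2.0000
1 3 load 3.5556
2 6 source 2.0000

Γ_L=0.777778, Γ_S=-1.000000; launch V₁=2·25/25=2.000000
k=0 src: V=2.0000
k=1 load: inc=2.000000, refl=2.000000·0.777778=1.5556; V=0.000000+2.000000+1.555556=3.5556
k=2 src: inc=1.555556, refl=1.555556·-1.000000=-1.5556; V=2.000000+1.555556+-1.555556=2.0000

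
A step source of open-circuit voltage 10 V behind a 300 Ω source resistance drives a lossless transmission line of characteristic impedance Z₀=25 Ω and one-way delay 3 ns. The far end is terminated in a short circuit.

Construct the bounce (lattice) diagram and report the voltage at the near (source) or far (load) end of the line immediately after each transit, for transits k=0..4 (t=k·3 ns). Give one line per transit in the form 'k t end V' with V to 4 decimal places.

0 0 source 0.7692
1 3 load 0.0000
2 6 source -0.6509
3 9 load 0.0000
4 12 source 0.5508

Γ_L=-1.000000, Γ_S=0.846154; launch V₁=10·25/325=0.769231
k=0 src: V=0.7692
k=1 load: inc=0.769231, refl=0.769231·-1.000000=-0.7692; V=0.000000+0.769231+-0.769231=0.0000
k=2 src: inc=-0.769231, refl=-0.769231·0.846154=-0.6509; V=0.769231+-0.769231+-0.650888=-0.6509
k=3 load: inc=-0.650888, refl=-0.650888·-1.000000=0.6509; V=0.000000+-0.650888+0.650888=0.0000
k=4 src: inc=0.650888, refl=0.650888·0.846154=0.5508; V=-0.650888+0.650888+0.550751=0.5508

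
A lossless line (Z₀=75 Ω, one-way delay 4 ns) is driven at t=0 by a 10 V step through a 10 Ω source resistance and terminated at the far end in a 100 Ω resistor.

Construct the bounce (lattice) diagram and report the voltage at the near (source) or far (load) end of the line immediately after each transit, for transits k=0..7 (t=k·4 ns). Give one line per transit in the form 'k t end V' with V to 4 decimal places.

0 0 source 8.8235
1 4 load 10.0840
2 8 source 9.1201
3 12 load 8.9824
4 16 source 9.0877
5 20 load 9.1028
6 24 source 9.0913
7 28 load 9.0896

Γ_L=0.142857, Γ_S=-0.764706; launch V₁=10·75/85=8.823529
k=0 src: V=8.8235
k=1 load: inc=8.823529, refl=8.823529·0.142857=1.2605; V=0.000000+8.823529+1.260504=10.0840
k=2 src: inc=1.260504, refl=1.260504·-0.764706=-0.9639; V=8.823529+1.260504+-0.963915=9.1201
k=3 load: inc=-0.963915, refl=-0.963915·0.142857=-0.1377; V=10.084034+-0.963915+-0.137702=8.9824
k=4 src: inc=-0.137702, refl=-0.137702·-0.764706=0.1053; V=9.120119+-0.137702+0.105302=9.0877
k=5 load: inc=0.105302, refl=0.105302·0.142857=0.0150; V=8.982416+0.105302+0.015043=9.1028
k=6 src: inc=0.015043, refl=0.015043·-0.764706=-0.0115; V=9.087718+0.015043+-0.011504=9.0913
k=7 load: inc=-0.011504, refl=-0.011504·0.142857=-0.0016; V=9.102761+-0.011504+-0.001643=9.0896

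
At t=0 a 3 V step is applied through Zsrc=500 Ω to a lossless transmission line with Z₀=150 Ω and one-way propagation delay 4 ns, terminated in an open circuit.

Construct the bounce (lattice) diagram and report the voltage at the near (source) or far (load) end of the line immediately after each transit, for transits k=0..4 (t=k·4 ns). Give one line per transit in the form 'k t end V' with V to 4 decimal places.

0 0 source 0.6923
1 4 load 1.3846
2 8 source 1.7574
3 12 load 2.1302
4 16 source 2.3309

Γ_L=1.000000, Γ_S=0.538462; launch V₁=3·150/650=0.692308
k=0 src: V=0.6923
k=1 load: inc=0.692308, refl=0.692308·1.000000=0.6923; V=0.000000+0.692308+0.692308=1.3846
k=2 src: inc=0.692308, refl=0.692308·0.538462=0.3728; V=0.692308+0.692308+0.372781=1.7574
k=3 load: inc=0.372781, refl=0.372781·1.000000=0.3728; V=1.384615+0.372781+0.372781=2.1302
k=4 src: inc=0.372781, refl=0.372781·0.538462=0.2007; V=1.757396+0.372781+0.200728=2.3309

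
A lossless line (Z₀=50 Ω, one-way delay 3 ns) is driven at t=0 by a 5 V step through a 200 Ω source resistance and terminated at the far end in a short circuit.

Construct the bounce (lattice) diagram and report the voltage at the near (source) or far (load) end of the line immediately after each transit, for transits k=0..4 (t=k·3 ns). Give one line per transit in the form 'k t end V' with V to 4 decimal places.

0 0 source 1.0000
1 3 load 0.0000
2 6 source -0.6000
3 9 load 0.0000
4 12 source 0.3600

Γ_L=-1.000000, Γ_S=0.600000; launch V₁=5·50/250=1.000000
k=0 src: V=1.0000
k=1 load: inc=1.000000, refl=1.000000·-1.000000=-1.0000; V=0.000000+1.000000+-1.000000=0.0000
k=2 src: inc=-1.000000, refl=-1.000000·0.600000=-0.6000; V=1.000000+-1.000000+-0.600000=-0.6000
k=3 load: inc=-0.600000, refl=-0.600000·-1.000000=0.6000; V=0.000000+-0.600000+0.600000=0.0000
k=4 src: inc=0.600000, refl=0.600000·0.600000=0.3600; V=-0.600000+0.600000+0.360000=0.3600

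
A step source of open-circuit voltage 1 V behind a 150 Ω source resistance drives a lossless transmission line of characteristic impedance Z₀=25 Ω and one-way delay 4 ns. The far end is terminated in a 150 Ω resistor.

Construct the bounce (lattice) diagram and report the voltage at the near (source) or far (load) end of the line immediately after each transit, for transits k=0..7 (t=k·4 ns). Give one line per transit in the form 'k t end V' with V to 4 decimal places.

Γ_L=0.714286, Γ_S=0.714286; launch V₁=1·25/175=0.142857
k=0 src: V=0.1429
k=1 load: inc=0.142857, refl=0.142857·0.714286=0.1020; V=0.000000+0.142857+0.102041=0.2449
k=2 src: inc=0.102041, refl=0.102041·0.714286=0.0729; V=0.142857+0.102041+0.072886=0.3178
k=3 load: inc=0.072886, refl=0.072886·0.714286=0.0521; V=0.244898+0.072886+0.052062=0.3698
k=4 src: inc=0.052062, refl=0.052062·0.714286=0.0372; V=0.317784+0.052062+0.037187=0.4070
k=5 load: inc=0.037187, refl=0.037187·0.714286=0.0266; V=0.369846+0.037187+0.026562=0.4336
k=6 src: inc=0.026562, refl=0.026562·0.714286=0.0190; V=0.407033+0.026562+0.018973=0.4526
k=7 load: inc=0.018973, refl=0.018973·0.714286=0.0136; V=0.433595+0.018973+0.013552=0.4661

0 0 source 0.1429
1 4 load 0.2449
2 8 source 0.3178
3 12 load 0.3698
4 16 source 0.4070
5 20 load 0.4336
6 24 source 0.4526
7 28 load 0.4661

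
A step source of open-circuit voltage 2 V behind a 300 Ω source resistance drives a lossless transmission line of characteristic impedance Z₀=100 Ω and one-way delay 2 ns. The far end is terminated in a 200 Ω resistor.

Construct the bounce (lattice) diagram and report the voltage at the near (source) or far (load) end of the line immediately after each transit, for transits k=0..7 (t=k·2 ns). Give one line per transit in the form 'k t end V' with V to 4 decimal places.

0 0 source 0.5000
1 2 load 0.6667
2 4 source 0.7500
3 6 load 0.7778
4 8 source 0.7917
5 10 load 0.7963
6 12 source 0.7986
7 14 load 0.7994

Γ_L=0.333333, Γ_S=0.500000; launch V₁=2·100/400=0.500000
k=0 src: V=0.5000
k=1 load: inc=0.500000, refl=0.500000·0.333333=0.1667; V=0.000000+0.500000+0.166667=0.6667
k=2 src: inc=0.166667, refl=0.166667·0.500000=0.0833; V=0.500000+0.166667+0.083333=0.7500
k=3 load: inc=0.083333, refl=0.083333·0.333333=0.0278; V=0.666667+0.083333+0.027778=0.7778
k=4 src: inc=0.027778, refl=0.027778·0.500000=0.0139; V=0.750000+0.027778+0.013889=0.7917
k=5 load: inc=0.013889, refl=0.013889·0.333333=0.0046; V=0.777778+0.013889+0.004630=0.7963
k=6 src: inc=0.004630, refl=0.004630·0.500000=0.0023; V=0.791667+0.004630+0.002315=0.7986
k=7 load: inc=0.002315, refl=0.002315·0.333333=0.0008; V=0.796296+0.002315+0.000772=0.7994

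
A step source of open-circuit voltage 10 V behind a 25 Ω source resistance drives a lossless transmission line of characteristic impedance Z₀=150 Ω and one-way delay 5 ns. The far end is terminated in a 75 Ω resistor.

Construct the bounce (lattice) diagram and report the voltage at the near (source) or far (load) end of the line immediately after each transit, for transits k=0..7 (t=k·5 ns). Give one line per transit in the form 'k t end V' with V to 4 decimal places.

Γ_L=-0.333333, Γ_S=-0.714286; launch V₁=10·150/175=8.571429
k=0 src: V=8.5714
k=1 load: inc=8.571429, refl=8.571429·-0.333333=-2.8571; V=0.000000+8.571429+-2.857143=5.7143
k=2 src: inc=-2.857143, refl=-2.857143·-0.714286=2.0408; V=8.571429+-2.857143+2.040816=7.7551
k=3 load: inc=2.040816, refl=2.040816·-0.333333=-0.6803; V=5.714286+2.040816+-0.680272=7.0748
k=4 src: inc=-0.680272, refl=-0.680272·-0.714286=0.4859; V=7.755102+-0.680272+0.485909=7.5607
k=5 load: inc=0.485909, refl=0.485909·-0.333333=-0.1620; V=7.074830+0.485909+-0.161970=7.3988
k=6 src: inc=-0.161970, refl=-0.161970·-0.714286=0.1157; V=7.560739+-0.161970+0.115693=7.5145
k=7 load: inc=0.115693, refl=0.115693·-0.333333=-0.0386; V=7.398769+0.115693+-0.038564=7.4759

0 0 source 8.5714
1 5 load 5.7143
2 10 source 7.7551
3 15 load 7.0748
4 20 source 7.5607
5 25 load 7.3988
6 30 source 7.5145
7 35 load 7.4759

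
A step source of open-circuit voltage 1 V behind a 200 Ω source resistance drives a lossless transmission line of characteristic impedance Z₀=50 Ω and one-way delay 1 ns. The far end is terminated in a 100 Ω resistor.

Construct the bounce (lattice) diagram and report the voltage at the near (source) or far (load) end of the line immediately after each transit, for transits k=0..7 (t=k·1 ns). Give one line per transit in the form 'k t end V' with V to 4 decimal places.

0 0 source 0.2000
1 1 load 0.2667
2 2 source 0.3067
3 3 load 0.3200
4 4 source 0.3280
5 5 load 0.3307
6 6 source 0.3323
7 7 load 0.3328

Γ_L=0.333333, Γ_S=0.600000; launch V₁=1·50/250=0.200000
k=0 src: V=0.2000
k=1 load: inc=0.200000, refl=0.200000·0.333333=0.0667; V=0.000000+0.200000+0.066667=0.2667
k=2 src: inc=0.066667, refl=0.066667·0.600000=0.0400; V=0.200000+0.066667+0.040000=0.3067
k=3 load: inc=0.040000, refl=0.040000·0.333333=0.0133; V=0.266667+0.040000+0.013333=0.3200
k=4 src: inc=0.013333, refl=0.013333·0.600000=0.0080; V=0.306667+0.013333+0.008000=0.3280
k=5 load: inc=0.008000, refl=0.008000·0.333333=0.0027; V=0.320000+0.008000+0.002667=0.3307
k=6 src: inc=0.002667, refl=0.002667·0.600000=0.0016; V=0.328000+0.002667+0.001600=0.3323
k=7 load: inc=0.001600, refl=0.001600·0.333333=0.0005; V=0.330667+0.001600+0.000533=0.3328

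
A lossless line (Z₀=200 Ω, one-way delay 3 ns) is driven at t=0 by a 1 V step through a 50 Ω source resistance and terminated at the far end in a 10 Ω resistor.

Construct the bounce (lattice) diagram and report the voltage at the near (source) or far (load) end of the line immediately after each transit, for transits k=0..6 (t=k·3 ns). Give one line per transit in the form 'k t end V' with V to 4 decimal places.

Γ_L=-0.904762, Γ_S=-0.600000; launch V₁=1·200/250=0.800000
k=0 src: V=0.8000
k=1 load: inc=0.800000, refl=0.800000·-0.904762=-0.7238; V=0.000000+0.800000+-0.723810=0.0762
k=2 src: inc=-0.723810, refl=-0.723810·-0.600000=0.4343; V=0.800000+-0.723810+0.434286=0.5105
k=3 load: inc=0.434286, refl=0.434286·-0.904762=-0.3929; V=0.076190+0.434286+-0.392925=0.1176
k=4 src: inc=-0.392925, refl=-0.392925·-0.600000=0.2358; V=0.510476+-0.392925+0.235755=0.3533
k=5 load: inc=0.235755, refl=0.235755·-0.904762=-0.2133; V=0.117551+0.235755+-0.213302=0.1400
k=6 src: inc=-0.213302, refl=-0.213302·-0.600000=0.1280; V=0.353306+-0.213302+0.127981=0.2680

0 0 source 0.8000
1 3 load 0.0762
2 6 source 0.5105
3 9 load 0.1176
4 12 source 0.3533
5 15 load 0.1400
6 18 source 0.2680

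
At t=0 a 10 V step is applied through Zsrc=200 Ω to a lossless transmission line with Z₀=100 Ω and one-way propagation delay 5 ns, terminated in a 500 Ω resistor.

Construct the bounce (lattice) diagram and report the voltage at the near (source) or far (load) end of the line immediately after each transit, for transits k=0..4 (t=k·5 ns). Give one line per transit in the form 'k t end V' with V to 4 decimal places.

0 0 source 3.3333
1 5 load 5.5556
2 10 source 6.2963
3 15 load 6.7901
4 20 source 6.9547

Γ_L=0.666667, Γ_S=0.333333; launch V₁=10·100/300=3.333333
k=0 src: V=3.3333
k=1 load: inc=3.333333, refl=3.333333·0.666667=2.2222; V=0.000000+3.333333+2.222222=5.5556
k=2 src: inc=2.222222, refl=2.222222·0.333333=0.7407; V=3.333333+2.222222+0.740741=6.2963
k=3 load: inc=0.740741, refl=0.740741·0.666667=0.4938; V=5.555556+0.740741+0.493827=6.7901
k=4 src: inc=0.493827, refl=0.493827·0.333333=0.1646; V=6.296296+0.493827+0.164609=6.9547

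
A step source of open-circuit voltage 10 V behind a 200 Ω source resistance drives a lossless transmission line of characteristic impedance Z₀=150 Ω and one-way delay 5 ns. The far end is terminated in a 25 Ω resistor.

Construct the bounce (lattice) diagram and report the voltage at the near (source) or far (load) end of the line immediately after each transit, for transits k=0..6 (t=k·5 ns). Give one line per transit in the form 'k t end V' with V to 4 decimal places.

0 0 source 4.2857
1 5 load 1.2245
2 10 source 0.7872
3 15 load 1.0995
4 20 source 1.1442
5 25 load 1.1123
6 30 source 1.1077

Γ_L=-0.714286, Γ_S=0.142857; launch V₁=10·150/350=4.285714
k=0 src: V=4.2857
k=1 load: inc=4.285714, refl=4.285714·-0.714286=-3.0612; V=0.000000+4.285714+-3.061224=1.2245
k=2 src: inc=-3.061224, refl=-3.061224·0.142857=-0.4373; V=4.285714+-3.061224+-0.437318=0.7872
k=3 load: inc=-0.437318, refl=-0.437318·-0.714286=0.3124; V=1.224490+-0.437318+0.312370=1.0995
k=4 src: inc=0.312370, refl=0.312370·0.142857=0.0446; V=0.787172+0.312370+0.044624=1.1442
k=5 load: inc=0.044624, refl=0.044624·-0.714286=-0.0319; V=1.099542+0.044624+-0.031874=1.1123
k=6 src: inc=-0.031874, refl=-0.031874·0.142857=-0.0046; V=1.144166+-0.031874+-0.004553=1.1077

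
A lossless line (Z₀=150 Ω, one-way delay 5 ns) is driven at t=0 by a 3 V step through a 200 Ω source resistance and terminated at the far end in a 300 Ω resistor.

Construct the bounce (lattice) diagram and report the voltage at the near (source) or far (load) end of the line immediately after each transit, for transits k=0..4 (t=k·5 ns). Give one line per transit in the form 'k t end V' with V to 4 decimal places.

Γ_L=0.333333, Γ_S=0.142857; launch V₁=3·150/350=1.285714
k=0 src: V=1.2857
k=1 load: inc=1.285714, refl=1.285714·0.333333=0.4286; V=0.000000+1.285714+0.428571=1.7143
k=2 src: inc=0.428571, refl=0.428571·0.142857=0.0612; V=1.285714+0.428571+0.061224=1.7755
k=3 load: inc=0.061224, refl=0.061224·0.333333=0.0204; V=1.714286+0.061224+0.020408=1.7959
k=4 src: inc=0.020408, refl=0.020408·0.142857=0.0029; V=1.775510+0.020408+0.002915=1.7988

0 0 source 1.2857
1 5 load 1.7143
2 10 source 1.7755
3 15 load 1.7959
4 20 source 1.7988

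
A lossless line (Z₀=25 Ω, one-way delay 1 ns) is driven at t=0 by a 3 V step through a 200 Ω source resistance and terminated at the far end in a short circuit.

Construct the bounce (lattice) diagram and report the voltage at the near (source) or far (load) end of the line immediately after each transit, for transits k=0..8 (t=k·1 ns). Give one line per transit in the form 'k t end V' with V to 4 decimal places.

Γ_L=-1.000000, Γ_S=0.777778; launch V₁=3·25/225=0.333333
k=0 src: V=0.3333
k=1 load: inc=0.333333, refl=0.333333·-1.000000=-0.3333; V=0.000000+0.333333+-0.333333=0.0000
k=2 src: inc=-0.333333, refl=-0.333333·0.777778=-0.2593; V=0.333333+-0.333333+-0.259259=-0.2593
k=3 load: inc=-0.259259, refl=-0.259259·-1.000000=0.2593; V=0.000000+-0.259259+0.259259=0.0000
k=4 src: inc=0.259259, refl=0.259259·0.777778=0.2016; V=-0.259259+0.259259+0.201646=0.2016
k=5 load: inc=0.201646, refl=0.201646·-1.000000=-0.2016; V=0.000000+0.201646+-0.201646=0.0000
k=6 src: inc=-0.201646, refl=-0.201646·0.777778=-0.1568; V=0.201646+-0.201646+-0.156836=-0.1568
k=7 load: inc=-0.156836, refl=-0.156836·-1.000000=0.1568; V=0.000000+-0.156836+0.156836=0.0000
k=8 src: inc=0.156836, refl=0.156836·0.777778=0.1220; V=-0.156836+0.156836+0.121983=0.1220

0 0 source 0.3333
1 1 load 0.0000
2 2 source -0.2593
3 3 load 0.0000
4 4 source 0.2016
5 5 load 0.0000
6 6 source -0.1568
7 7 load 0.0000
8 8 source 0.1220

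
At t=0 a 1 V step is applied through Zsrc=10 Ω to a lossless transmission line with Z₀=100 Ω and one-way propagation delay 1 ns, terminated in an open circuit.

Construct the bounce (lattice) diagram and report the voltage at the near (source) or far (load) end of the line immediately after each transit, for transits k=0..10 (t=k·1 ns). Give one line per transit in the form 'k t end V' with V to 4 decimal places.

0 0 source 0.9091
1 1 load 1.8182
2 2 source 1.0744
3 3 load 0.3306
4 4 source 0.9391
5 5 load 1.5477
6 6 source 1.0498
7 7 load 0.5519
8 8 source 0.9593
9 9 load 1.3666
10 10 source 1.0333

Γ_L=1.000000, Γ_S=-0.818182; launch V₁=1·100/110=0.909091
k=0 src: V=0.9091
k=1 load: inc=0.909091, refl=0.909091·1.000000=0.9091; V=0.000000+0.909091+0.909091=1.8182
k=2 src: inc=0.909091, refl=0.909091·-0.818182=-0.7438; V=0.909091+0.909091+-0.743802=1.0744
k=3 load: inc=-0.743802, refl=-0.743802·1.000000=-0.7438; V=1.818182+-0.743802+-0.743802=0.3306
k=4 src: inc=-0.743802, refl=-0.743802·-0.818182=0.6086; V=1.074380+-0.743802+0.608565=0.9391
k=5 load: inc=0.608565, refl=0.608565·1.000000=0.6086; V=0.330579+0.608565+0.608565=1.5477
k=6 src: inc=0.608565, refl=0.608565·-0.818182=-0.4979; V=0.939144+0.608565+-0.497917=1.0498
k=7 load: inc=-0.497917, refl=-0.497917·1.000000=-0.4979; V=1.547708+-0.497917+-0.497917=0.5519
k=8 src: inc=-0.497917, refl=-0.497917·-0.818182=0.4074; V=1.049792+-0.497917+0.407386=0.9593
k=9 load: inc=0.407386, refl=0.407386·1.000000=0.4074; V=0.551875+0.407386+0.407386=1.3666
k=10 src: inc=0.407386, refl=0.407386·-0.818182=-0.3333; V=0.959261+0.407386+-0.333316=1.0333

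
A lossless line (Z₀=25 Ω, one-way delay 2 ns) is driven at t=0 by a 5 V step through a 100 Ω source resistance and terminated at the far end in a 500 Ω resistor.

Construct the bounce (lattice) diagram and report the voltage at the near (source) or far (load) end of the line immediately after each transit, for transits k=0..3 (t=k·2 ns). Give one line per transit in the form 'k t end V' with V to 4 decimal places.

Γ_L=0.904762, Γ_S=0.600000; launch V₁=5·25/125=1.000000
k=0 src: V=1.0000
k=1 load: inc=1.000000, refl=1.000000·0.904762=0.9048; V=0.000000+1.000000+0.904762=1.9048
k=2 src: inc=0.904762, refl=0.904762·0.600000=0.5429; V=1.000000+0.904762+0.542857=2.4476
k=3 load: inc=0.542857, refl=0.542857·0.904762=0.4912; V=1.904762+0.542857+0.491156=2.9388

0 0 source 1.0000
1 2 load 1.9048
2 4 source 2.4476
3 6 load 2.9388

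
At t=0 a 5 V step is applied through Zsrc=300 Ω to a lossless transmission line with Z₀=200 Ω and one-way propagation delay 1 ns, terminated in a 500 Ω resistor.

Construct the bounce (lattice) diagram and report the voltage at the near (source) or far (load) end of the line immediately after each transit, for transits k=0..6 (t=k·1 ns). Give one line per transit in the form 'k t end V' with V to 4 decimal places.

Γ_L=0.428571, Γ_S=0.200000; launch V₁=5·200/500=2.000000
k=0 src: V=2.0000
k=1 load: inc=2.000000, refl=2.000000·0.428571=0.8571; V=0.000000+2.000000+0.857143=2.8571
k=2 src: inc=0.857143, refl=0.857143·0.200000=0.1714; V=2.000000+0.857143+0.171429=3.0286
k=3 load: inc=0.171429, refl=0.171429·0.428571=0.0735; V=2.857143+0.171429+0.073469=3.1020
k=4 src: inc=0.073469, refl=0.073469·0.200000=0.0147; V=3.028571+0.073469+0.014694=3.1167
k=5 load: inc=0.014694, refl=0.014694·0.428571=0.0063; V=3.102041+0.014694+0.006297=3.1230
k=6 src: inc=0.006297, refl=0.006297·0.200000=0.0013; V=3.116735+0.006297+0.001259=3.1243

0 0 source 2.0000
1 1 load 2.8571
2 2 source 3.0286
3 3 load 3.1020
4 4 source 3.1167
5 5 load 3.1230
6 6 source 3.1243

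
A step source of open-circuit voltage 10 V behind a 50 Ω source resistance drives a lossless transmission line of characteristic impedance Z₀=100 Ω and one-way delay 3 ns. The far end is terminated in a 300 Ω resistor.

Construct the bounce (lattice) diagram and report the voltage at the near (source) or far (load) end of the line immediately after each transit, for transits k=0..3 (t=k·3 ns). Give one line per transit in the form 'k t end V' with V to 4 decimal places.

0 0 source 6.6667
1 3 load 10.0000
2 6 source 8.8889
3 9 load 8.3333

Γ_L=0.500000, Γ_S=-0.333333; launch V₁=10·100/150=6.666667
k=0 src: V=6.6667
k=1 load: inc=6.666667, refl=6.666667·0.500000=3.3333; V=0.000000+6.666667+3.333333=10.0000
k=2 src: inc=3.333333, refl=3.333333·-0.333333=-1.1111; V=6.666667+3.333333+-1.111111=8.8889
k=3 load: inc=-1.111111, refl=-1.111111·0.500000=-0.5556; V=10.000000+-1.111111+-0.555556=8.3333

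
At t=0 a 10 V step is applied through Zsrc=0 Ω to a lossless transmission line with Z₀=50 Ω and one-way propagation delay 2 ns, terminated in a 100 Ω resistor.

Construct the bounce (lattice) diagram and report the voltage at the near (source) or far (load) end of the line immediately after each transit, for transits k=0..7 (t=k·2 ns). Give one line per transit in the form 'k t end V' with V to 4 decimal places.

0 0 source 10.0000
1 2 load 13.3333
2 4 source 10.0000
3 6 load 8.8889
4 8 source 10.0000
5 10 load 10.3704
6 12 source 10.0000
7 14 load 9.8765

Γ_L=0.333333, Γ_S=-1.000000; launch V₁=10·50/50=10.000000
k=0 src: V=10.0000
k=1 load: inc=10.000000, refl=10.000000·0.333333=3.3333; V=0.000000+10.000000+3.333333=13.3333
k=2 src: inc=3.333333, refl=3.333333·-1.000000=-3.3333; V=10.000000+3.333333+-3.333333=10.0000
k=3 load: inc=-3.333333, refl=-3.333333·0.333333=-1.1111; V=13.333333+-3.333333+-1.111111=8.8889
k=4 src: inc=-1.111111, refl=-1.111111·-1.000000=1.1111; V=10.000000+-1.111111+1.111111=10.0000
k=5 load: inc=1.111111, refl=1.111111·0.333333=0.3704; V=8.888889+1.111111+0.370370=10.3704
k=6 src: inc=0.370370, refl=0.370370·-1.000000=-0.3704; V=10.000000+0.370370+-0.370370=10.0000
k=7 load: inc=-0.370370, refl=-0.370370·0.333333=-0.1235; V=10.370370+-0.370370+-0.123457=9.8765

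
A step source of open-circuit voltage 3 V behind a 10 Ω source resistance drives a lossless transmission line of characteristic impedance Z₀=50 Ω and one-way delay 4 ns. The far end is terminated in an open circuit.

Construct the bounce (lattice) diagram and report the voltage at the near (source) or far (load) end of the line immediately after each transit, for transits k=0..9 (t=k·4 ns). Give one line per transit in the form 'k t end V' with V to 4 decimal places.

0 0 source 2.5000
1 4 load 5.0000
2 8 source 3.3333
3 12 load 1.6667
4 16 source 2.7778
5 20 load 3.8889
6 24 source 3.1481
7 28 load 2.4074
8 32 source 2.9012
9 36 load 3.3951

Γ_L=1.000000, Γ_S=-0.666667; launch V₁=3·50/60=2.500000
k=0 src: V=2.5000
k=1 load: inc=2.500000, refl=2.500000·1.000000=2.5000; V=0.000000+2.500000+2.500000=5.0000
k=2 src: inc=2.500000, refl=2.500000·-0.666667=-1.6667; V=2.500000+2.500000+-1.666667=3.3333
k=3 load: inc=-1.666667, refl=-1.666667·1.000000=-1.6667; V=5.000000+-1.666667+-1.666667=1.6667
k=4 src: inc=-1.666667, refl=-1.666667·-0.666667=1.1111; V=3.333333+-1.666667+1.111111=2.7778
k=5 load: inc=1.111111, refl=1.111111·1.000000=1.1111; V=1.666667+1.111111+1.111111=3.8889
k=6 src: inc=1.111111, refl=1.111111·-0.666667=-0.7407; V=2.777778+1.111111+-0.740741=3.1481
k=7 load: inc=-0.740741, refl=-0.740741·1.000000=-0.7407; V=3.888889+-0.740741+-0.740741=2.4074
k=8 src: inc=-0.740741, refl=-0.740741·-0.666667=0.4938; V=3.148148+-0.740741+0.493827=2.9012
k=9 load: inc=0.493827, refl=0.493827·1.000000=0.4938; V=2.407407+0.493827+0.493827=3.3951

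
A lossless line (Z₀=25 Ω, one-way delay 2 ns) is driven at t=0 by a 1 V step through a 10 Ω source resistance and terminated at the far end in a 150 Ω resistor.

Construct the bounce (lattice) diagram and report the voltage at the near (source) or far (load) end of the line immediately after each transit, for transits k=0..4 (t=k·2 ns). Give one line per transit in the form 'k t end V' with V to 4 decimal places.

Γ_L=0.714286, Γ_S=-0.428571; launch V₁=1·25/35=0.714286
k=0 src: V=0.7143
k=1 load: inc=0.714286, refl=0.714286·0.714286=0.5102; V=0.000000+0.714286+0.510204=1.2245
k=2 src: inc=0.510204, refl=0.510204·-0.428571=-0.2187; V=0.714286+0.510204+-0.218659=1.0058
k=3 load: inc=-0.218659, refl=-0.218659·0.714286=-0.1562; V=1.224490+-0.218659+-0.156185=0.8496
k=4 src: inc=-0.156185, refl=-0.156185·-0.428571=0.0669; V=1.005831+-0.156185+0.066936=0.9166

0 0 source 0.7143
1 2 load 1.2245
2 4 source 1.0058
3 6 load 0.8496
4 8 source 0.9166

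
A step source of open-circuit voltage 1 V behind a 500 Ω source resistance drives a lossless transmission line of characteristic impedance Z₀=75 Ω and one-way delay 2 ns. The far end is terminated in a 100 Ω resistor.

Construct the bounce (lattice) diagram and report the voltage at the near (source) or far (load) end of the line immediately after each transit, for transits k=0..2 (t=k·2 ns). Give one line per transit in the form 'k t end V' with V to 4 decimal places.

Γ_L=0.142857, Γ_S=0.739130; launch V₁=1·75/575=0.130435
k=0 src: V=0.1304
k=1 load: inc=0.130435, refl=0.130435·0.142857=0.0186; V=0.000000+0.130435+0.018634=0.1491
k=2 src: inc=0.018634, refl=0.018634·0.739130=0.0138; V=0.130435+0.018634+0.013773=0.1628

0 0 source 0.1304
1 2 load 0.1491
2 4 source 0.1628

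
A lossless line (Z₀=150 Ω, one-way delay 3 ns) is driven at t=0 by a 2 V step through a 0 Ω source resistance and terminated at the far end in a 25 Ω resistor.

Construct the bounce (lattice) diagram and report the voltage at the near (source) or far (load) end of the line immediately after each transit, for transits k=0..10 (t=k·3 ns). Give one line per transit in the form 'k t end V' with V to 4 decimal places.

0 0 source 2.0000
1 3 load 0.5714
2 6 source 2.0000
3 9 load 0.9796
4 12 source 2.0000
5 15 load 1.2711
6 18 source 2.0000
7 21 load 1.4794
8 24 source 2.0000
9 27 load 1.6281
10 30 source 2.0000

Γ_L=-0.714286, Γ_S=-1.000000; launch V₁=2·150/150=2.000000
k=0 src: V=2.0000
k=1 load: inc=2.000000, refl=2.000000·-0.714286=-1.4286; V=0.000000+2.000000+-1.428571=0.5714
k=2 src: inc=-1.428571, refl=-1.428571·-1.000000=1.4286; V=2.000000+-1.428571+1.428571=2.0000
k=3 load: inc=1.428571, refl=1.428571·-0.714286=-1.0204; V=0.571429+1.428571+-1.020408=0.9796
k=4 src: inc=-1.020408, refl=-1.020408·-1.000000=1.0204; V=2.000000+-1.020408+1.020408=2.0000
k=5 load: inc=1.020408, refl=1.020408·-0.714286=-0.7289; V=0.979592+1.020408+-0.728863=1.2711
k=6 src: inc=-0.728863, refl=-0.728863·-1.000000=0.7289; V=2.000000+-0.728863+0.728863=2.0000
k=7 load: inc=0.728863, refl=0.728863·-0.714286=-0.5206; V=1.271137+0.728863+-0.520616=1.4794
k=8 src: inc=-0.520616, refl=-0.520616·-1.000000=0.5206; V=2.000000+-0.520616+0.520616=2.0000
k=9 load: inc=0.520616, refl=0.520616·-0.714286=-0.3719; V=1.479384+0.520616+-0.371869=1.6281
k=10 src: inc=-0.371869, refl=-0.371869·-1.000000=0.3719; V=2.000000+-0.371869+0.371869=2.0000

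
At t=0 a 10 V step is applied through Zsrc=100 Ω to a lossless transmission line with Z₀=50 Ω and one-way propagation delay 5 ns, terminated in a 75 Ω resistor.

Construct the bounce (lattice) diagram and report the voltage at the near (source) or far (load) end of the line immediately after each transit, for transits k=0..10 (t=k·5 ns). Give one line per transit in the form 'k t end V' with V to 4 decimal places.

0 0 source 3.3333
1 5 load 4.0000
2 10 source 4.2222
3 15 load 4.2667
4 20 source 4.2815
5 25 load 4.2844
6 30 source 4.2854
7 35 load 4.2856
8 40 source 4.2857
9 45 load 4.2857
10 50 source 4.2857

Γ_L=0.200000, Γ_S=0.333333; launch V₁=10·50/150=3.333333
k=0 src: V=3.3333
k=1 load: inc=3.333333, refl=3.333333·0.200000=0.6667; V=0.000000+3.333333+0.666667=4.0000
k=2 src: inc=0.666667, refl=0.666667·0.333333=0.2222; V=3.333333+0.666667+0.222222=4.2222
k=3 load: inc=0.222222, refl=0.222222·0.200000=0.0444; V=4.000000+0.222222+0.044444=4.2667
k=4 src: inc=0.044444, refl=0.044444·0.333333=0.0148; V=4.222222+0.044444+0.014815=4.2815
k=5 load: inc=0.014815, refl=0.014815·0.200000=0.0030; V=4.266667+0.014815+0.002963=4.2844
k=6 src: inc=0.002963, refl=0.002963·0.333333=0.0010; V=4.281481+0.002963+0.000988=4.2854
k=7 load: inc=0.000988, refl=0.000988·0.200000=0.0002; V=4.284444+0.000988+0.000198=4.2856
k=8 src: inc=0.000198, refl=0.000198·0.333333=0.0001; V=4.285432+0.000198+0.000066=4.2857
k=9 load: inc=0.000066, refl=0.000066·0.200000=0.0000; V=4.285630+0.000066+0.000013=4.2857
k=10 src: inc=0.000013, refl=0.000013·0.333333=0.0000; V=4.285695+0.000013+0.000004=4.2857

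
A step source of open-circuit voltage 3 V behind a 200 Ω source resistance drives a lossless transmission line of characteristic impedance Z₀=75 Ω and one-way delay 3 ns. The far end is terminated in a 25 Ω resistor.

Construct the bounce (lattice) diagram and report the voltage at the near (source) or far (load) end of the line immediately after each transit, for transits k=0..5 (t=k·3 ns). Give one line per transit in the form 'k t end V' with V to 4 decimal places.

Γ_L=-0.500000, Γ_S=0.454545; launch V₁=3·75/275=0.818182
k=0 src: V=0.8182
k=1 load: inc=0.818182, refl=0.818182·-0.500000=-0.4091; V=0.000000+0.818182+-0.409091=0.4091
k=2 src: inc=-0.409091, refl=-0.409091·0.454545=-0.1860; V=0.818182+-0.409091+-0.185950=0.2231
k=3 load: inc=-0.185950, refl=-0.185950·-0.500000=0.0930; V=0.409091+-0.185950+0.092975=0.3161
k=4 src: inc=0.092975, refl=0.092975·0.454545=0.0423; V=0.223140+0.092975+0.042261=0.3584
k=5 load: inc=0.042261, refl=0.042261·-0.500000=-0.0211; V=0.316116+0.042261+-0.021131=0.3372

0 0 source 0.8182
1 3 load 0.4091
2 6 source 0.2231
3 9 load 0.3161
4 12 source 0.3584
5 15 load 0.3372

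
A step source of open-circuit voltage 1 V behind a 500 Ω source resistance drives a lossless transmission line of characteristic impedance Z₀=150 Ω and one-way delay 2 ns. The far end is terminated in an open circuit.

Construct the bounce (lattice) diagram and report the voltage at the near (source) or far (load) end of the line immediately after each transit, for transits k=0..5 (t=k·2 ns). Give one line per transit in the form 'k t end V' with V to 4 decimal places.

Γ_L=1.000000, Γ_S=0.538462; launch V₁=1·150/650=0.230769
k=0 src: V=0.2308
k=1 load: inc=0.230769, refl=0.230769·1.000000=0.2308; V=0.000000+0.230769+0.230769=0.4615
k=2 src: inc=0.230769, refl=0.230769·0.538462=0.1243; V=0.230769+0.230769+0.124260=0.5858
k=3 load: inc=0.124260, refl=0.124260·1.000000=0.1243; V=0.461538+0.124260+0.124260=0.7101
k=4 src: inc=0.124260, refl=0.124260·0.538462=0.0669; V=0.585799+0.124260+0.066909=0.7770
k=5 load: inc=0.066909, refl=0.066909·1.000000=0.0669; V=0.710059+0.066909+0.066909=0.8439

0 0 source 0.2308
1 2 load 0.4615
2 4 source 0.5858
3 6 load 0.7101
4 8 source 0.7770
5 10 load 0.8439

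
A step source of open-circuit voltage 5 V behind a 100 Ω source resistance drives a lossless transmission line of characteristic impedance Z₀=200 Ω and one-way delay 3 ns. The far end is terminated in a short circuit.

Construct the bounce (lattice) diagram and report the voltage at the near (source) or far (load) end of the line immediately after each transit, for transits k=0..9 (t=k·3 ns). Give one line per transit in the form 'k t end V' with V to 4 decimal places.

0 0 source 3.3333
1 3 load 0.0000
2 6 source 1.1111
3 9 load 0.0000
4 12 source 0.3704
5 15 load 0.0000
6 18 source 0.1235
7 21 load 0.0000
8 24 source 0.0412
9 27 load 0.0000

Γ_L=-1.000000, Γ_S=-0.333333; launch V₁=5·200/300=3.333333
k=0 src: V=3.3333
k=1 load: inc=3.333333, refl=3.333333·-1.000000=-3.3333; V=0.000000+3.333333+-3.333333=0.0000
k=2 src: inc=-3.333333, refl=-3.333333·-0.333333=1.1111; V=3.333333+-3.333333+1.111111=1.1111
k=3 load: inc=1.111111, refl=1.111111·-1.000000=-1.1111; V=0.000000+1.111111+-1.111111=0.0000
k=4 src: inc=-1.111111, refl=-1.111111·-0.333333=0.3704; V=1.111111+-1.111111+0.370370=0.3704
k=5 load: inc=0.370370, refl=0.370370·-1.000000=-0.3704; V=0.000000+0.370370+-0.370370=0.0000
k=6 src: inc=-0.370370, refl=-0.370370·-0.333333=0.1235; V=0.370370+-0.370370+0.123457=0.1235
k=7 load: inc=0.123457, refl=0.123457·-1.000000=-0.1235; V=0.000000+0.123457+-0.123457=0.0000
k=8 src: inc=-0.123457, refl=-0.123457·-0.333333=0.0412; V=0.123457+-0.123457+0.041152=0.0412
k=9 load: inc=0.041152, refl=0.041152·-1.000000=-0.0412; V=0.000000+0.041152+-0.041152=0.0000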